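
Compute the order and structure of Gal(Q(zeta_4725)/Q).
|Gal(Q(zeta_4725)/Q)| = phi(4725) = 2160; group ≅ (Z/4725Z)^* ≅ Z/6Z × Z/18Z × Z/20Z

The n-th cyclotomic polynomial Φ_4725(x) is the minimal polynomial of zeta_4725 over Q and has degree phi(4725) = 2160. So Q(zeta_4725) is a degree-2160 Galois extension with Galois group (Z/4725Z)^*. By CRT, (Z/4725Z)^* ≅ (Z/27Z)^* × (Z/25Z)^* × (Z/7Z)^*. Each prime-power unit group is (Z/27Z)^* ≅ Z/18Z; (Z/25Z)^* ≅ Z/20Z; (Z/7Z)^* ≅ Z/6Z. Hence Gal(Q(zeta_4725)/Q) ≅ Z/6Z × Z/18Z × Z/20Z.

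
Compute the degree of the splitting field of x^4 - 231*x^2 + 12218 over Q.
[K:Q] = 4

f factors as (x^2 - 82)(x^2 - 149); the splitting field is K = Q(sqrt(82), sqrt(149)). Since 82, 149, and 12218 are all non-squares in Q, the three subfields Q(sqrt(82)), Q(sqrt(149)), Q(sqrt(12218)) are distinct degree-2 extensions, so [K:Q] = 4 (Klein four Galois group).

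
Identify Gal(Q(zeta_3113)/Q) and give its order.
|Gal(Q(zeta_3113)/Q)| = phi(3113) = 2820; group ≅ (Z/3113Z)^* ≅ Z/10Z × Z/282Z

The n-th cyclotomic polynomial Φ_3113(x) is the minimal polynomial of zeta_3113 over Q and has degree phi(3113) = 2820. So Q(zeta_3113) is a degree-2820 Galois extension with Galois group (Z/3113Z)^*. By CRT, (Z/3113Z)^* ≅ (Z/11Z)^* × (Z/283Z)^*. Each prime-power unit group is (Z/11Z)^* ≅ Z/10Z; (Z/283Z)^* ≅ Z/282Z. Hence Gal(Q(zeta_3113)/Q) ≅ Z/10Z × Z/282Z.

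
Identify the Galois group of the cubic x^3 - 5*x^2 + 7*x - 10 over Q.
Gal(K/Q) = S_3 (symmetric group of order 6)

Compute the discriminant of x^3 + (-5)*x^2 + (7)*x + (-10): Δ = -1547. Since Δ is not a rational square, the Galois group is not contained in A_3; it must be the full S_3 (irreducibility of the cubic rules out anything smaller).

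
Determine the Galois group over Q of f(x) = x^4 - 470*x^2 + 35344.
Gal(K/Q) = Z/2Z (cyclic of order 2)

f factors as (x^2 - 94)(x^2 - 376), so the splitting field is K = Q(sqrt(94), sqrt(376)). The squarefree part of 94 is 94 and the squarefree part of 376 is also 94, so sqrt(94) and sqrt(376) are both rational multiples of sqrt(94). Hence Q(sqrt(94)) = Q(sqrt(376)) = Q(sqrt(94)), and the splitting field collapses to a single degree-2 extension with Galois group Z/2Z.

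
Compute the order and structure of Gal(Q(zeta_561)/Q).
|Gal(Q(zeta_561)/Q)| = phi(561) = 320; group ≅ (Z/561Z)^* ≅ Z/2Z × Z/10Z × Z/16Z

The n-th cyclotomic polynomial Φ_561(x) is the minimal polynomial of zeta_561 over Q and has degree phi(561) = 320. So Q(zeta_561) is a degree-320 Galois extension with Galois group (Z/561Z)^*. By CRT, (Z/561Z)^* ≅ (Z/3Z)^* × (Z/11Z)^* × (Z/17Z)^*. Each prime-power unit group is (Z/3Z)^* ≅ Z/2Z; (Z/11Z)^* ≅ Z/10Z; (Z/17Z)^* ≅ Z/16Z. Hence Gal(Q(zeta_561)/Q) ≅ Z/2Z × Z/10Z × Z/16Z.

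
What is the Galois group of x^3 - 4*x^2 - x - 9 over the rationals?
Gal(K/Q) = S_3 (symmetric group of order 6)

Compute the discriminant of x^3 + (-4)*x^2 + (-1)*x + (-9): Δ = -5119. Since Δ is not a rational square, the Galois group is not contained in A_3; it must be the full S_3 (irreducibility of the cubic rules out anything smaller).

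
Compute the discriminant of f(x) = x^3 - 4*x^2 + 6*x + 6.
Δ = -2316

For x^3 + a x^2 + b x + c the discriminant is Δ = 18 a b c - 4 a^3 c + a^2 b^2 - 4 b^3 - 27 c^2.
Plug a = -4, b = 6, c = 6:
  18*(-4)*(6)*(6) - 4*(-4)^3*(6) + (-4)^2*(6)^2 - 4*(6)^3 - 27*(6)^2
  = -2592 + (1536) + 576 + (-864) + (-972)
  = -2316.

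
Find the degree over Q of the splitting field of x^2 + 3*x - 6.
[K:Q] = 2

The discriminant of x^2 + (3)*x + (-6) is b^2 - 4c = 9 - (-24) = 33. Since 33 is not a perfect square in Q, the polynomial is irreducible over Q. Its two roots generate a degree-2 extension, so [K:Q] = 2.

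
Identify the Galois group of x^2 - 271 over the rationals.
Gal(K/Q) = Z/2Z (cyclic of order 2)

x^2 - 271 is irreducible over Q since 271 is not a rational square. The splitting field Q(sqrt(271)) has degree 2 over Q, and its unique nontrivial automorphism is sqrt(271) ↦ -sqrt(271). Hence Gal(Q(sqrt(271))/Q) = Z/2Z.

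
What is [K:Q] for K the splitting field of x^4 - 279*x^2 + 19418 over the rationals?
[K:Q] = 4

f factors as (x^2 - 133)(x^2 - 146); the splitting field is K = Q(sqrt(133), sqrt(146)). Since 133, 146, and 19418 are all non-squares in Q, the three subfields Q(sqrt(133)), Q(sqrt(146)), Q(sqrt(19418)) are distinct degree-2 extensions, so [K:Q] = 4 (Klein four Galois group).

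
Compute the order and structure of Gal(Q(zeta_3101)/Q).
|Gal(Q(zeta_3101)/Q)| = phi(3101) = 2652; group ≅ (Z/3101Z)^* ≅ Z/6Z × Z/442Z

The n-th cyclotomic polynomial Φ_3101(x) is the minimal polynomial of zeta_3101 over Q and has degree phi(3101) = 2652. So Q(zeta_3101) is a degree-2652 Galois extension with Galois group (Z/3101Z)^*. By CRT, (Z/3101Z)^* ≅ (Z/7Z)^* × (Z/443Z)^*. Each prime-power unit group is (Z/7Z)^* ≅ Z/6Z; (Z/443Z)^* ≅ Z/442Z. Hence Gal(Q(zeta_3101)/Q) ≅ Z/6Z × Z/442Z.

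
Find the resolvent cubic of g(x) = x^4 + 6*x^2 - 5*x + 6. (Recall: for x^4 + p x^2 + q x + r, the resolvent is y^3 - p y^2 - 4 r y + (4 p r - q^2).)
h(y) = y^3 - 6*y^2 - 24*y + 119

Identify coefficients: p = 6, q = -5, r = 6.
Plug into h(y) = y^3 - p y^2 - 4 r y + (4 p r - q^2):
  h(y) = y^3 - (6) y^2 - 4*(6) y + (4*(6)*(6) - (-5)^2)
       = y^3 + (-6) y^2 + (-24) y + (119).
Simplifying: h(y) = y^3 - 6*y^2 - 24*y + 119.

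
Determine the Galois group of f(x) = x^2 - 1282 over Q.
Gal(K/Q) = Z/2Z (cyclic of order 2)

x^2 - 1282 is irreducible over Q since 1282 is not a rational square. The splitting field Q(sqrt(1282)) has degree 2 over Q, and its unique nontrivial automorphism is sqrt(1282) ↦ -sqrt(1282). Hence Gal(Q(sqrt(1282))/Q) = Z/2Z.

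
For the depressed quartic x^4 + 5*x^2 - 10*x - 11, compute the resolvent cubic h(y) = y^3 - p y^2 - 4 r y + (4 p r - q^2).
h(y) = y^3 - 5*y^2 + 44*y - 320

Identify coefficients: p = 5, q = -10, r = -11.
Plug into h(y) = y^3 - p y^2 - 4 r y + (4 p r - q^2):
  h(y) = y^3 - (5) y^2 - 4*(-11) y + (4*(5)*(-11) - (-10)^2)
       = y^3 + (-5) y^2 + (44) y + (-320).
Simplifying: h(y) = y^3 - 5*y^2 + 44*y - 320.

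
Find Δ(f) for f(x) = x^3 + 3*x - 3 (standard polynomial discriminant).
Δ = -351

For a depressed cubic x^3 + p x + q the discriminant is Δ = -4 p^3 - 27 q^2 = -4*(3)^3 - 27*(-3)^2 = -108 - 243 = -351.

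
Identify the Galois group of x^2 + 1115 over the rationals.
Gal(K/Q) = Z/2Z (cyclic of order 2)

x^2 + 1115 is irreducible over Q since -1115 is not a rational square. The splitting field Q(sqrt(-1115)) has degree 2 over Q, and its unique nontrivial automorphism is sqrt(-1115) ↦ -sqrt(-1115). Hence Gal(Q(sqrt(-1115))/Q) = Z/2Z.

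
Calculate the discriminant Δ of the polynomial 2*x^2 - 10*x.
Δ = 100

For a quadratic a x^2 + b x + c the discriminant is Δ = b^2 - 4ac = (-10)^2 - 4*(2)*(0) = 100 - (0) = 100.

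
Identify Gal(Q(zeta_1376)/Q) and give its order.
|Gal(Q(zeta_1376)/Q)| = phi(1376) = 672; group ≅ (Z/1376Z)^* ≅ Z/2Z × Z/8Z × Z/42Z

The n-th cyclotomic polynomial Φ_1376(x) is the minimal polynomial of zeta_1376 over Q and has degree phi(1376) = 672. So Q(zeta_1376) is a degree-672 Galois extension with Galois group (Z/1376Z)^*. By CRT, (Z/1376Z)^* ≅ (Z/32Z)^* × (Z/43Z)^*. Each prime-power unit group is (Z/32Z)^* ≅ Z/2Z × Z/8Z; (Z/43Z)^* ≅ Z/42Z. Hence Gal(Q(zeta_1376)/Q) ≅ Z/2Z × Z/8Z × Z/42Z.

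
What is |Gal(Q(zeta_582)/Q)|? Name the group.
|Gal(Q(zeta_582)/Q)| = phi(582) = 192; group ≅ (Z/582Z)^* ≅ Z/2Z × Z/96Z

The n-th cyclotomic polynomial Φ_582(x) is the minimal polynomial of zeta_582 over Q and has degree phi(582) = 192. So Q(zeta_582) is a degree-192 Galois extension with Galois group (Z/582Z)^*. By CRT, (Z/582Z)^* ≅ (Z/2Z)^* × (Z/3Z)^* × (Z/97Z)^*. Each prime-power unit group is (Z/2Z)^* ≅ trivial group (order 1); (Z/3Z)^* ≅ Z/2Z; (Z/97Z)^* ≅ Z/96Z. Hence Gal(Q(zeta_582)/Q) ≅ Z/2Z × Z/96Z.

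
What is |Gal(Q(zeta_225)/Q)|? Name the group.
|Gal(Q(zeta_225)/Q)| = phi(225) = 120; group ≅ (Z/225Z)^* ≅ Z/6Z × Z/20Z

The n-th cyclotomic polynomial Φ_225(x) is the minimal polynomial of zeta_225 over Q and has degree phi(225) = 120. So Q(zeta_225) is a degree-120 Galois extension with Galois group (Z/225Z)^*. By CRT, (Z/225Z)^* ≅ (Z/9Z)^* × (Z/25Z)^*. Each prime-power unit group is (Z/9Z)^* ≅ Z/6Z; (Z/25Z)^* ≅ Z/20Z. Hence Gal(Q(zeta_225)/Q) ≅ Z/6Z × Z/20Z.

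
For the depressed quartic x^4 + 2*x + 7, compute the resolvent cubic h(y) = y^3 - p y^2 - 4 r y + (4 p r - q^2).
h(y) = y^3 - 28*y - 4

Identify coefficients: p = 0, q = 2, r = 7.
Plug into h(y) = y^3 - p y^2 - 4 r y + (4 p r - q^2):
  h(y) = y^3 - (0) y^2 - 4*(7) y + (4*(0)*(7) - (2)^2)
       = y^3 + (0) y^2 + (-28) y + (-4).
Simplifying: h(y) = y^3 - 28*y - 4.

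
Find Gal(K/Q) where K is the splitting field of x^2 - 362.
Gal(K/Q) = Z/2Z (cyclic of order 2)

x^2 - 362 is irreducible over Q since 362 is not a rational square. The splitting field Q(sqrt(362)) has degree 2 over Q, and its unique nontrivial automorphism is sqrt(362) ↦ -sqrt(362). Hence Gal(Q(sqrt(362))/Q) = Z/2Z.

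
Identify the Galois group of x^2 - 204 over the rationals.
Gal(K/Q) = Z/2Z (cyclic of order 2)

x^2 - 204 is irreducible over Q since 204 is not a rational square. The splitting field Q(sqrt(204)) has degree 2 over Q, and its unique nontrivial automorphism is sqrt(204) ↦ -sqrt(204). Hence Gal(Q(sqrt(204))/Q) = Z/2Z.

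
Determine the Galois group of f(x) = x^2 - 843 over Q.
Gal(K/Q) = Z/2Z (cyclic of order 2)

x^2 - 843 is irreducible over Q since 843 is not a rational square. The splitting field Q(sqrt(843)) has degree 2 over Q, and its unique nontrivial automorphism is sqrt(843) ↦ -sqrt(843). Hence Gal(Q(sqrt(843))/Q) = Z/2Z.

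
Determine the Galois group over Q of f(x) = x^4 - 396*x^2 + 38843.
Gal(K/Q) = V_4 (Klein four-group, Z/2Z × Z/2Z)

f factors as (x^2 - 217)(x^2 - 179), so the splitting field is K = Q(sqrt(217), sqrt(179)). The elements 217, 179, 38843 are all non-squares in Q, so sqrt(217) and sqrt(179) generate independent quadratic extensions. Thus [K:Q] = 4 and Gal(K/Q) is generated by the two order-2 automorphisms sqrt(217) ↦ -sqrt(217) and sqrt(179) ↦ -sqrt(179), giving V_4.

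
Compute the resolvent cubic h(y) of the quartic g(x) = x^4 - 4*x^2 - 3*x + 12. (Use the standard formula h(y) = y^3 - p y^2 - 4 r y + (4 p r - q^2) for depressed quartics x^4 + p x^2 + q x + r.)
h(y) = y^3 + 4*y^2 - 48*y - 201

Identify coefficients: p = -4, q = -3, r = 12.
Plug into h(y) = y^3 - p y^2 - 4 r y + (4 p r - q^2):
  h(y) = y^3 - (-4) y^2 - 4*(12) y + (4*(-4)*(12) - (-3)^2)
       = y^3 + (4) y^2 + (-48) y + (-201).
Simplifying: h(y) = y^3 + 4*y^2 - 48*y - 201.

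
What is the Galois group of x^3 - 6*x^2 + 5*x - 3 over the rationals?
Gal(K/Q) = S_3 (symmetric group of order 6)

Compute the discriminant of x^3 + (-6)*x^2 + (5)*x + (-3): Δ = -815. Since Δ is not a rational square, the Galois group is not contained in A_3; it must be the full S_3 (irreducibility of the cubic rules out anything smaller).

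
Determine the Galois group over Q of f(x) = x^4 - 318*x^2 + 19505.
Gal(K/Q) = V_4 (Klein four-group, Z/2Z × Z/2Z)

f factors as (x^2 - 235)(x^2 - 83), so the splitting field is K = Q(sqrt(235), sqrt(83)). The elements 235, 83, 19505 are all non-squares in Q, so sqrt(235) and sqrt(83) generate independent quadratic extensions. Thus [K:Q] = 4 and Gal(K/Q) is generated by the two order-2 automorphisms sqrt(235) ↦ -sqrt(235) and sqrt(83) ↦ -sqrt(83), giving V_4.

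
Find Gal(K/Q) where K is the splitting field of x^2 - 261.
Gal(K/Q) = Z/2Z (cyclic of order 2)

x^2 - 261 is irreducible over Q since 261 is not a rational square. The splitting field Q(sqrt(261)) has degree 2 over Q, and its unique nontrivial automorphism is sqrt(261) ↦ -sqrt(261). Hence Gal(Q(sqrt(261))/Q) = Z/2Z.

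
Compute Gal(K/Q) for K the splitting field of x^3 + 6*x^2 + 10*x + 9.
Gal(K/Q) = S_3 (symmetric group of order 6)

Compute the discriminant of x^3 + (6)*x^2 + (10)*x + (9): Δ = -643. Since Δ is not a rational square, the Galois group is not contained in A_3; it must be the full S_3 (irreducibility of the cubic rules out anything smaller).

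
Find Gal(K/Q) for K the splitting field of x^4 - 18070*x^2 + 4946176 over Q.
Gal(K/Q) = Z/2Z (cyclic of order 2)

f factors as (x^2 - 278)(x^2 - 17792), so the splitting field is K = Q(sqrt(278), sqrt(17792)). The squarefree part of 278 is 278 and the squarefree part of 17792 is also 278, so sqrt(278) and sqrt(17792) are both rational multiples of sqrt(278). Hence Q(sqrt(278)) = Q(sqrt(17792)) = Q(sqrt(278)), and the splitting field collapses to a single degree-2 extension with Galois group Z/2Z.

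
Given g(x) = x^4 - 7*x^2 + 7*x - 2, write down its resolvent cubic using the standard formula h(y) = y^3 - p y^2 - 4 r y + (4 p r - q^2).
h(y) = y^3 + 7*y^2 + 8*y + 7

Identify coefficients: p = -7, q = 7, r = -2.
Plug into h(y) = y^3 - p y^2 - 4 r y + (4 p r - q^2):
  h(y) = y^3 - (-7) y^2 - 4*(-2) y + (4*(-7)*(-2) - (7)^2)
       = y^3 + (7) y^2 + (8) y + (7).
Simplifying: h(y) = y^3 + 7*y^2 + 8*y + 7.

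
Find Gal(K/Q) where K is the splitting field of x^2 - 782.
Gal(K/Q) = Z/2Z (cyclic of order 2)

x^2 - 782 is irreducible over Q since 782 is not a rational square. The splitting field Q(sqrt(782)) has degree 2 over Q, and its unique nontrivial automorphism is sqrt(782) ↦ -sqrt(782). Hence Gal(Q(sqrt(782))/Q) = Z/2Z.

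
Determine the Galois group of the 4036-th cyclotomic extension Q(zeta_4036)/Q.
|Gal(Q(zeta_4036)/Q)| = phi(4036) = 2016; group ≅ (Z/4036Z)^* ≅ Z/2Z × Z/1008Z

The n-th cyclotomic polynomial Φ_4036(x) is the minimal polynomial of zeta_4036 over Q and has degree phi(4036) = 2016. So Q(zeta_4036) is a degree-2016 Galois extension with Galois group (Z/4036Z)^*. By CRT, (Z/4036Z)^* ≅ (Z/4Z)^* × (Z/1009Z)^*. Each prime-power unit group is (Z/4Z)^* ≅ Z/2Z; (Z/1009Z)^* ≅ Z/1008Z. Hence Gal(Q(zeta_4036)/Q) ≅ Z/2Z × Z/1008Z.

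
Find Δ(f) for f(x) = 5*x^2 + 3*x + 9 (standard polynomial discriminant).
Δ = -171

For a quadratic a x^2 + b x + c the discriminant is Δ = b^2 - 4ac = (3)^2 - 4*(5)*(9) = 9 - (180) = -171.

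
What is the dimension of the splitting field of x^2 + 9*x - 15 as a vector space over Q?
[K:Q] = 2

The discriminant of x^2 + (9)*x + (-15) is b^2 - 4c = 81 - (-60) = 141. Since 141 is not a perfect square in Q, the polynomial is irreducible over Q. Its two roots generate a degree-2 extension, so [K:Q] = 2.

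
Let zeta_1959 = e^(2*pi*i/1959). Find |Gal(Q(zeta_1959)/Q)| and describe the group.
|Gal(Q(zeta_1959)/Q)| = phi(1959) = 1304; group ≅ (Z/1959Z)^* ≅ Z/2Z × Z/652Z

The n-th cyclotomic polynomial Φ_1959(x) is the minimal polynomial of zeta_1959 over Q and has degree phi(1959) = 1304. So Q(zeta_1959) is a degree-1304 Galois extension with Galois group (Z/1959Z)^*. By CRT, (Z/1959Z)^* ≅ (Z/3Z)^* × (Z/653Z)^*. Each prime-power unit group is (Z/3Z)^* ≅ Z/2Z; (Z/653Z)^* ≅ Z/652Z. Hence Gal(Q(zeta_1959)/Q) ≅ Z/2Z × Z/652Z.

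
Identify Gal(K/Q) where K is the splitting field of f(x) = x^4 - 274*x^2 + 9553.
Gal(K/Q) = V_4 (Klein four-group, Z/2Z × Z/2Z)

f factors as (x^2 - 41)(x^2 - 233), so the splitting field is K = Q(sqrt(41), sqrt(233)). The elements 41, 233, 9553 are all non-squares in Q, so sqrt(41) and sqrt(233) generate independent quadratic extensions. Thus [K:Q] = 4 and Gal(K/Q) is generated by the two order-2 automorphisms sqrt(41) ↦ -sqrt(41) and sqrt(233) ↦ -sqrt(233), giving V_4.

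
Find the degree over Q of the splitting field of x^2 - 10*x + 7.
[K:Q] = 2

The discriminant of x^2 + (-10)*x + (7) is b^2 - 4c = 100 - (28) = 72. Since 72 is not a perfect square in Q, the polynomial is irreducible over Q. Its two roots generate a degree-2 extension, so [K:Q] = 2.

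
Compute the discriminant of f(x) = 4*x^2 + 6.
Δ = -96

For a quadratic a x^2 + b x + c the discriminant is Δ = b^2 - 4ac = (0)^2 - 4*(4)*(6) = 0 - (96) = -96.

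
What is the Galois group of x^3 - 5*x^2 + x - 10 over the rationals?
Gal(K/Q) = S_3 (symmetric group of order 6)

Compute the discriminant of x^3 + (-5)*x^2 + (1)*x + (-10): Δ = -6779. Since Δ is not a rational square, the Galois group is not contained in A_3; it must be the full S_3 (irreducibility of the cubic rules out anything smaller).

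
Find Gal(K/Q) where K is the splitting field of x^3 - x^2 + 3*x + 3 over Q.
Gal(K/Q) = S_3 (symmetric group of order 6)

Compute the discriminant of x^3 + (-1)*x^2 + (3)*x + (3): Δ = -492. Since Δ is not a rational square, the Galois group is not contained in A_3; it must be the full S_3 (irreducibility of the cubic rules out anything smaller).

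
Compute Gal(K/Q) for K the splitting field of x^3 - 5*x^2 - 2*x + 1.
Gal(K/Q) = S_3 (symmetric group of order 6)

Compute the discriminant of x^3 + (-5)*x^2 + (-2)*x + (1): Δ = 785. Since Δ is not a rational square, the Galois group is not contained in A_3; it must be the full S_3 (irreducibility of the cubic rules out anything smaller).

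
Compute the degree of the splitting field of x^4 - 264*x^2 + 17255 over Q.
[K:Q] = 4

f factors as (x^2 - 145)(x^2 - 119); the splitting field is K = Q(sqrt(145), sqrt(119)). Since 145, 119, and 17255 are all non-squares in Q, the three subfields Q(sqrt(145)), Q(sqrt(119)), Q(sqrt(17255)) are distinct degree-2 extensions, so [K:Q] = 4 (Klein four Galois group).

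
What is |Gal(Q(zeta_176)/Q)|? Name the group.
|Gal(Q(zeta_176)/Q)| = phi(176) = 80; group ≅ (Z/176Z)^* ≅ Z/2Z × Z/4Z × Z/10Z

The n-th cyclotomic polynomial Φ_176(x) is the minimal polynomial of zeta_176 over Q and has degree phi(176) = 80. So Q(zeta_176) is a degree-80 Galois extension with Galois group (Z/176Z)^*. By CRT, (Z/176Z)^* ≅ (Z/16Z)^* × (Z/11Z)^*. Each prime-power unit group is (Z/16Z)^* ≅ Z/2Z × Z/4Z; (Z/11Z)^* ≅ Z/10Z. Hence Gal(Q(zeta_176)/Q) ≅ Z/2Z × Z/4Z × Z/10Z.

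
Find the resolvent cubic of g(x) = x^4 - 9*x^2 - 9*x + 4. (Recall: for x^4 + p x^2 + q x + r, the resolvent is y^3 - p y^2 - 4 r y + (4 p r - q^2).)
h(y) = y^3 + 9*y^2 - 16*y - 225

Identify coefficients: p = -9, q = -9, r = 4.
Plug into h(y) = y^3 - p y^2 - 4 r y + (4 p r - q^2):
  h(y) = y^3 - (-9) y^2 - 4*(4) y + (4*(-9)*(4) - (-9)^2)
       = y^3 + (9) y^2 + (-16) y + (-225).
Simplifying: h(y) = y^3 + 9*y^2 - 16*y - 225.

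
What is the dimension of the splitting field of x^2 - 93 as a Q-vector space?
[K:Q] = 2

The polynomial x^2 - 93 is irreducible over Q since 93 is not a perfect square. Its splitting field is Q(sqrt(93)), which has degree 2 over Q.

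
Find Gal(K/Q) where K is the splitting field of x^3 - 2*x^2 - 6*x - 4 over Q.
Gal(K/Q) = S_3 (symmetric group of order 6)

Compute the discriminant of x^3 + (-2)*x^2 + (-6)*x + (-4): Δ = -416. Since Δ is not a rational square, the Galois group is not contained in A_3; it must be the full S_3 (irreducibility of the cubic rules out anything smaller).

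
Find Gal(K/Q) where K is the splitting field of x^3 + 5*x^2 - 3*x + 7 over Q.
Gal(K/Q) = S_3 (symmetric group of order 6)

Compute the discriminant of x^3 + (5)*x^2 + (-3)*x + (7): Δ = -6380. Since Δ is not a rational square, the Galois group is not contained in A_3; it must be the full S_3 (irreducibility of the cubic rules out anything smaller).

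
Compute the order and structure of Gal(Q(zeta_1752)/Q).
|Gal(Q(zeta_1752)/Q)| = phi(1752) = 576; group ≅ (Z/1752Z)^* ≅ Z/2Z × Z/2Z × Z/2Z × Z/72Z

The n-th cyclotomic polynomial Φ_1752(x) is the minimal polynomial of zeta_1752 over Q and has degree phi(1752) = 576. So Q(zeta_1752) is a degree-576 Galois extension with Galois group (Z/1752Z)^*. By CRT, (Z/1752Z)^* ≅ (Z/8Z)^* × (Z/3Z)^* × (Z/73Z)^*. Each prime-power unit group is (Z/8Z)^* ≅ Z/2Z × Z/2Z; (Z/3Z)^* ≅ Z/2Z; (Z/73Z)^* ≅ Z/72Z. Hence Gal(Q(zeta_1752)/Q) ≅ Z/2Z × Z/2Z × Z/2Z × Z/72Z.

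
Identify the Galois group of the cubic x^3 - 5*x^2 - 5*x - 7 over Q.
Gal(K/Q) = S_3 (symmetric group of order 6)

Compute the discriminant of x^3 + (-5)*x^2 + (-5)*x + (-7): Δ = -6848. Since Δ is not a rational square, the Galois group is not contained in A_3; it must be the full S_3 (irreducibility of the cubic rules out anything smaller).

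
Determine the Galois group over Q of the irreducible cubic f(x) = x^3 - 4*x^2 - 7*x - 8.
Gal(K/Q) = S_3 (symmetric group of order 6)

Compute the discriminant of x^3 + (-4)*x^2 + (-7)*x + (-8): Δ = -5652. Since Δ is not a rational square, the Galois group is not contained in A_3; it must be the full S_3 (irreducibility of the cubic rules out anything smaller).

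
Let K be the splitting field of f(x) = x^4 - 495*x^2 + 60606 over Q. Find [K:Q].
[K:Q] = 4

f factors as (x^2 - 273)(x^2 - 222); the splitting field is K = Q(sqrt(273), sqrt(222)). Since 273, 222, and 60606 are all non-squares in Q, the three subfields Q(sqrt(273)), Q(sqrt(222)), Q(sqrt(60606)) are distinct degree-2 extensions, so [K:Q] = 4 (Klein four Galois group).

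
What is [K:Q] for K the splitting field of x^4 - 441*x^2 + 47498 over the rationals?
[K:Q] = 4

f factors as (x^2 - 187)(x^2 - 254); the splitting field is K = Q(sqrt(187), sqrt(254)). Since 187, 254, and 47498 are all non-squares in Q, the three subfields Q(sqrt(187)), Q(sqrt(254)), Q(sqrt(47498)) are distinct degree-2 extensions, so [K:Q] = 4 (Klein four Galois group).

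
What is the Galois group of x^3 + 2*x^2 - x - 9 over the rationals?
Gal(K/Q) = S_3 (symmetric group of order 6)

Compute the discriminant of x^3 + (2)*x^2 + (-1)*x + (-9): Δ = -1567. Since Δ is not a rational square, the Galois group is not contained in A_3; it must be the full S_3 (irreducibility of the cubic rules out anything smaller).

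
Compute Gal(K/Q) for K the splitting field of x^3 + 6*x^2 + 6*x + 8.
Gal(K/Q) = S_3 (symmetric group of order 6)

Compute the discriminant of x^3 + (6)*x^2 + (6)*x + (8): Δ = -3024. Since Δ is not a rational square, the Galois group is not contained in A_3; it must be the full S_3 (irreducibility of the cubic rules out anything smaller).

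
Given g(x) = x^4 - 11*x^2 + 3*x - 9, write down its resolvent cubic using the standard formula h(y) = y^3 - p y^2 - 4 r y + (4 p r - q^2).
h(y) = y^3 + 11*y^2 + 36*y + 387

Identify coefficients: p = -11, q = 3, r = -9.
Plug into h(y) = y^3 - p y^2 - 4 r y + (4 p r - q^2):
  h(y) = y^3 - (-11) y^2 - 4*(-9) y + (4*(-11)*(-9) - (3)^2)
       = y^3 + (11) y^2 + (36) y + (387).
Simplifying: h(y) = y^3 + 11*y^2 + 36*y + 387.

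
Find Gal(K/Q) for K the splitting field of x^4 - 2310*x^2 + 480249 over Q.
Gal(K/Q) = Z/2Z (cyclic of order 2)

f factors as (x^2 - 2079)(x^2 - 231), so the splitting field is K = Q(sqrt(2079), sqrt(231)). The squarefree part of 2079 is 231 and the squarefree part of 231 is also 231, so sqrt(2079) and sqrt(231) are both rational multiples of sqrt(231). Hence Q(sqrt(2079)) = Q(sqrt(231)) = Q(sqrt(231)), and the splitting field collapses to a single degree-2 extension with Galois group Z/2Z.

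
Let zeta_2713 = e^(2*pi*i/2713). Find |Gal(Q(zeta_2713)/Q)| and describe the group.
|Gal(Q(zeta_2713)/Q)| = phi(2713) = 2712; group ≅ (Z/2713Z)^* ≅ Z/2712Z

The n-th cyclotomic polynomial Φ_2713(x) is the minimal polynomial of zeta_2713 over Q and has degree phi(2713) = 2712. So Q(zeta_2713) is a degree-2712 Galois extension with Galois group (Z/2713Z)^*. (Z/2713Z)^* is cyclic since 2713 is an odd prime power (or 4). Hence Gal(Q(zeta_2713)/Q) ≅ Z/2712Z.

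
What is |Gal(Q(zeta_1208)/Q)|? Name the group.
|Gal(Q(zeta_1208)/Q)| = phi(1208) = 600; group ≅ (Z/1208Z)^* ≅ Z/2Z × Z/2Z × Z/150Z

The n-th cyclotomic polynomial Φ_1208(x) is the minimal polynomial of zeta_1208 over Q and has degree phi(1208) = 600. So Q(zeta_1208) is a degree-600 Galois extension with Galois group (Z/1208Z)^*. By CRT, (Z/1208Z)^* ≅ (Z/8Z)^* × (Z/151Z)^*. Each prime-power unit group is (Z/8Z)^* ≅ Z/2Z × Z/2Z; (Z/151Z)^* ≅ Z/150Z. Hence Gal(Q(zeta_1208)/Q) ≅ Z/2Z × Z/2Z × Z/150Z.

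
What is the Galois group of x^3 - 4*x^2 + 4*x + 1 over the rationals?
Gal(K/Q) = S_3 (symmetric group of order 6)

Compute the discriminant of x^3 + (-4)*x^2 + (4)*x + (1): Δ = -59. Since Δ is not a rational square, the Galois group is not contained in A_3; it must be the full S_3 (irreducibility of the cubic rules out anything smaller).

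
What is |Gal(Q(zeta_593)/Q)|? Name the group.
|Gal(Q(zeta_593)/Q)| = phi(593) = 592; group ≅ (Z/593Z)^* ≅ Z/592Z

The n-th cyclotomic polynomial Φ_593(x) is the minimal polynomial of zeta_593 over Q and has degree phi(593) = 592. So Q(zeta_593) is a degree-592 Galois extension with Galois group (Z/593Z)^*. (Z/593Z)^* is cyclic since 593 is an odd prime power (or 4). Hence Gal(Q(zeta_593)/Q) ≅ Z/592Z.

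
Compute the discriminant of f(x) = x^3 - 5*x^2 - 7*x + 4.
Δ = 6685

For x^3 + a x^2 + b x + c the discriminant is Δ = 18 a b c - 4 a^3 c + a^2 b^2 - 4 b^3 - 27 c^2.
Plug a = -5, b = -7, c = 4:
  18*(-5)*(-7)*(4) - 4*(-5)^3*(4) + (-5)^2*(-7)^2 - 4*(-7)^3 - 27*(4)^2
  = 2520 + (2000) + 1225 + (1372) + (-432)
  = 6685.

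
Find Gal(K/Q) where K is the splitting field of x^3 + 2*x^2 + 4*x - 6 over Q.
Gal(K/Q) = S_3 (symmetric group of order 6)

Compute the discriminant of x^3 + (2)*x^2 + (4)*x + (-6): Δ = -1836. Since Δ is not a rational square, the Galois group is not contained in A_3; it must be the full S_3 (irreducibility of the cubic rules out anything smaller).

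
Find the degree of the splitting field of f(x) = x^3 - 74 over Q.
[K:Q] = 6

x^3 - 74 has one real root r = 74^(1/3) and two complex roots r*zeta_3, r*zeta_3^2 where zeta_3 = e^(2*pi*i/3). The splitting field is Q(r, zeta_3). [Q(r):Q] = 3 and [Q(zeta_3):Q] = 2 with gcd = 1, so [Q(r, zeta_3):Q] = 3 * 2 = 6.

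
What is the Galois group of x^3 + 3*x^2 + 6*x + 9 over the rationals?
Gal(K/Q) = S_3 (symmetric group of order 6)

Compute the discriminant of x^3 + (3)*x^2 + (6)*x + (9): Δ = -783. Since Δ is not a rational square, the Galois group is not contained in A_3; it must be the full S_3 (irreducibility of the cubic rules out anything smaller).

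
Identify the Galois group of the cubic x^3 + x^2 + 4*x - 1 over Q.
Gal(K/Q) = S_3 (symmetric group of order 6)

Compute the discriminant of x^3 + (1)*x^2 + (4)*x + (-1): Δ = -335. Since Δ is not a rational square, the Galois group is not contained in A_3; it must be the full S_3 (irreducibility of the cubic rules out anything smaller).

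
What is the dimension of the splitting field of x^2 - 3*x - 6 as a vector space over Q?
[K:Q] = 2

The discriminant of x^2 + (-3)*x + (-6) is b^2 - 4c = 9 - (-24) = 33. Since 33 is not a perfect square in Q, the polynomial is irreducible over Q. Its two roots generate a degree-2 extension, so [K:Q] = 2.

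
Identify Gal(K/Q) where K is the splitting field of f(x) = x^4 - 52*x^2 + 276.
Gal(K/Q) = V_4 (Klein four-group, Z/2Z × Z/2Z)

f factors as (x^2 - 6)(x^2 - 46), so the splitting field is K = Q(sqrt(6), sqrt(46)). The elements 6, 46, 276 are all non-squares in Q, so sqrt(6) and sqrt(46) generate independent quadratic extensions. Thus [K:Q] = 4 and Gal(K/Q) is generated by the two order-2 automorphisms sqrt(6) ↦ -sqrt(6) and sqrt(46) ↦ -sqrt(46), giving V_4.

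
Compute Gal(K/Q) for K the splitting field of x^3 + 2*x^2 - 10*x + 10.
Gal(K/Q) = S_3 (symmetric group of order 6)

Compute the discriminant of x^3 + (2)*x^2 + (-10)*x + (10): Δ = -2220. Since Δ is not a rational square, the Galois group is not contained in A_3; it must be the full S_3 (irreducibility of the cubic rules out anything smaller).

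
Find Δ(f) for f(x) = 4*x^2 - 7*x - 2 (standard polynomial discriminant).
Δ = 81

For a quadratic a x^2 + b x + c the discriminant is Δ = b^2 - 4ac = (-7)^2 - 4*(4)*(-2) = 49 - (-32) = 81.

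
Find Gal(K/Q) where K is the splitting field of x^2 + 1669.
Gal(K/Q) = Z/2Z (cyclic of order 2)

x^2 + 1669 is irreducible over Q since -1669 is not a rational square. The splitting field Q(sqrt(-1669)) has degree 2 over Q, and its unique nontrivial automorphism is sqrt(-1669) ↦ -sqrt(-1669). Hence Gal(Q(sqrt(-1669))/Q) = Z/2Z.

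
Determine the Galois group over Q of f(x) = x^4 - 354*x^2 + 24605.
Gal(K/Q) = V_4 (Klein four-group, Z/2Z × Z/2Z)

f factors as (x^2 - 259)(x^2 - 95), so the splitting field is K = Q(sqrt(259), sqrt(95)). The elements 259, 95, 24605 are all non-squares in Q, so sqrt(259) and sqrt(95) generate independent quadratic extensions. Thus [K:Q] = 4 and Gal(K/Q) is generated by the two order-2 automorphisms sqrt(259) ↦ -sqrt(259) and sqrt(95) ↦ -sqrt(95), giving V_4.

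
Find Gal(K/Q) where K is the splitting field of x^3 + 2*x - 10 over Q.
Gal(K/Q) = S_3 (symmetric group of order 6)

Compute the discriminant of x^3 + (0)*x^2 + (2)*x + (-10): Δ = -2732. Since Δ is not a rational square, the Galois group is not contained in A_3; it must be the full S_3 (irreducibility of the cubic rules out anything smaller).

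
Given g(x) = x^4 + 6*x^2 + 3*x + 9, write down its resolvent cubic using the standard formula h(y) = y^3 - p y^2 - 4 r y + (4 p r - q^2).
h(y) = y^3 - 6*y^2 - 36*y + 207

Identify coefficients: p = 6, q = 3, r = 9.
Plug into h(y) = y^3 - p y^2 - 4 r y + (4 p r - q^2):
  h(y) = y^3 - (6) y^2 - 4*(9) y + (4*(6)*(9) - (3)^2)
       = y^3 + (-6) y^2 + (-36) y + (207).
Simplifying: h(y) = y^3 - 6*y^2 - 36*y + 207.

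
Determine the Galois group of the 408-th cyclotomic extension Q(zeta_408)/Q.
|Gal(Q(zeta_408)/Q)| = phi(408) = 128; group ≅ (Z/408Z)^* ≅ Z/2Z × Z/2Z × Z/2Z × Z/16Z

The n-th cyclotomic polynomial Φ_408(x) is the minimal polynomial of zeta_408 over Q and has degree phi(408) = 128. So Q(zeta_408) is a degree-128 Galois extension with Galois group (Z/408Z)^*. By CRT, (Z/408Z)^* ≅ (Z/8Z)^* × (Z/3Z)^* × (Z/17Z)^*. Each prime-power unit group is (Z/8Z)^* ≅ Z/2Z × Z/2Z; (Z/3Z)^* ≅ Z/2Z; (Z/17Z)^* ≅ Z/16Z. Hence Gal(Q(zeta_408)/Q) ≅ Z/2Z × Z/2Z × Z/2Z × Z/16Z.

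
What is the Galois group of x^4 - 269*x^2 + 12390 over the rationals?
Gal(K/Q) = V_4 (Klein four-group, Z/2Z × Z/2Z)

f factors as (x^2 - 210)(x^2 - 59), so the splitting field is K = Q(sqrt(210), sqrt(59)). The elements 210, 59, 12390 are all non-squares in Q, so sqrt(210) and sqrt(59) generate independent quadratic extensions. Thus [K:Q] = 4 and Gal(K/Q) is generated by the two order-2 automorphisms sqrt(210) ↦ -sqrt(210) and sqrt(59) ↦ -sqrt(59), giving V_4.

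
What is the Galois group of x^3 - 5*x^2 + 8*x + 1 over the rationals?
Gal(K/Q) = S_3 (symmetric group of order 6)

Compute the discriminant of x^3 + (-5)*x^2 + (8)*x + (1): Δ = -695. Since Δ is not a rational square, the Galois group is not contained in A_3; it must be the full S_3 (irreducibility of the cubic rules out anything smaller).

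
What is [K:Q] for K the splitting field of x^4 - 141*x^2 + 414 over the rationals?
[K:Q] = 4

f factors as (x^2 - 3)(x^2 - 138); the splitting field is K = Q(sqrt(3), sqrt(138)). Since 3, 138, and 414 are all non-squares in Q, the three subfields Q(sqrt(3)), Q(sqrt(138)), Q(sqrt(414)) are distinct degree-2 extensions, so [K:Q] = 4 (Klein four Galois group).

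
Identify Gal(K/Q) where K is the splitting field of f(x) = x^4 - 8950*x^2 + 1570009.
Gal(K/Q) = Z/2Z (cyclic of order 2)

f factors as (x^2 - 8771)(x^2 - 179), so the splitting field is K = Q(sqrt(8771), sqrt(179)). The squarefree part of 8771 is 179 and the squarefree part of 179 is also 179, so sqrt(8771) and sqrt(179) are both rational multiples of sqrt(179). Hence Q(sqrt(8771)) = Q(sqrt(179)) = Q(sqrt(179)), and the splitting field collapses to a single degree-2 extension with Galois group Z/2Z.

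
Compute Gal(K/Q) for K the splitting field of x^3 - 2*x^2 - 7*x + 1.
Gal(K/Q) = S_3 (symmetric group of order 6)

Compute the discriminant of x^3 + (-2)*x^2 + (-7)*x + (1): Δ = 1825. Since Δ is not a rational square, the Galois group is not contained in A_3; it must be the full S_3 (irreducibility of the cubic rules out anything smaller).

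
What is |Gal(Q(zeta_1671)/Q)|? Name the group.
|Gal(Q(zeta_1671)/Q)| = phi(1671) = 1112; group ≅ (Z/1671Z)^* ≅ Z/2Z × Z/556Z

The n-th cyclotomic polynomial Φ_1671(x) is the minimal polynomial of zeta_1671 over Q and has degree phi(1671) = 1112. So Q(zeta_1671) is a degree-1112 Galois extension with Galois group (Z/1671Z)^*. By CRT, (Z/1671Z)^* ≅ (Z/3Z)^* × (Z/557Z)^*. Each prime-power unit group is (Z/3Z)^* ≅ Z/2Z; (Z/557Z)^* ≅ Z/556Z. Hence Gal(Q(zeta_1671)/Q) ≅ Z/2Z × Z/556Z.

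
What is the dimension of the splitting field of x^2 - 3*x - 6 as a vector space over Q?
[K:Q] = 2

The discriminant of x^2 + (-3)*x + (-6) is b^2 - 4c = 9 - (-24) = 33. Since 33 is not a perfect square in Q, the polynomial is irreducible over Q. Its two roots generate a degree-2 extension, so [K:Q] = 2.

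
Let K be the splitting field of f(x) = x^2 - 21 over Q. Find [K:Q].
[K:Q] = 2

The polynomial x^2 - 21 is irreducible over Q since 21 is not a perfect square. Its splitting field is Q(sqrt(21)), which has degree 2 over Q.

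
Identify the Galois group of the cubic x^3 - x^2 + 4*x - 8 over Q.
Gal(K/Q) = S_3 (symmetric group of order 6)

Compute the discriminant of x^3 + (-1)*x^2 + (4)*x + (-8): Δ = -1424. Since Δ is not a rational square, the Galois group is not contained in A_3; it must be the full S_3 (irreducibility of the cubic rules out anything smaller).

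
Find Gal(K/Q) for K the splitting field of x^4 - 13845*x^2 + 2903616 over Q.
Gal(K/Q) = Z/2Z (cyclic of order 2)

f factors as (x^2 - 213)(x^2 - 13632), so the splitting field is K = Q(sqrt(213), sqrt(13632)). The squarefree part of 213 is 213 and the squarefree part of 13632 is also 213, so sqrt(213) and sqrt(13632) are both rational multiples of sqrt(213). Hence Q(sqrt(213)) = Q(sqrt(13632)) = Q(sqrt(213)), and the splitting field collapses to a single degree-2 extension with Galois group Z/2Z.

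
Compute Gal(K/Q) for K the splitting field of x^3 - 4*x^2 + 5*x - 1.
Gal(K/Q) = S_3 (symmetric group of order 6)

Compute the discriminant of x^3 + (-4)*x^2 + (5)*x + (-1): Δ = -23. Since Δ is not a rational square, the Galois group is not contained in A_3; it must be the full S_3 (irreducibility of the cubic rules out anything smaller).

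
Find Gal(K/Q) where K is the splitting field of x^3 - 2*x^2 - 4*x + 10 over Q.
Gal(K/Q) = S_3 (symmetric group of order 6)

Compute the discriminant of x^3 + (-2)*x^2 + (-4)*x + (10): Δ = -620. Since Δ is not a rational square, the Galois group is not contained in A_3; it must be the full S_3 (irreducibility of the cubic rules out anything smaller).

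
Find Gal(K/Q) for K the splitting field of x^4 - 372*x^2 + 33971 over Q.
Gal(K/Q) = V_4 (Klein four-group, Z/2Z × Z/2Z)

f factors as (x^2 - 161)(x^2 - 211), so the splitting field is K = Q(sqrt(161), sqrt(211)). The elements 161, 211, 33971 are all non-squares in Q, so sqrt(161) and sqrt(211) generate independent quadratic extensions. Thus [K:Q] = 4 and Gal(K/Q) is generated by the two order-2 automorphisms sqrt(161) ↦ -sqrt(161) and sqrt(211) ↦ -sqrt(211), giving V_4.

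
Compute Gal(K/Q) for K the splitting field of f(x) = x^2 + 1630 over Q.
Gal(K/Q) = Z/2Z (cyclic of order 2)

x^2 + 1630 is irreducible over Q since -1630 is not a rational square. The splitting field Q(sqrt(-1630)) has degree 2 over Q, and its unique nontrivial automorphism is sqrt(-1630) ↦ -sqrt(-1630). Hence Gal(Q(sqrt(-1630))/Q) = Z/2Z.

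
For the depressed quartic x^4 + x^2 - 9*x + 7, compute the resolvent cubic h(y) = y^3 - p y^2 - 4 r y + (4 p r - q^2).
h(y) = y^3 - y^2 - 28*y - 53

Identify coefficients: p = 1, q = -9, r = 7.
Plug into h(y) = y^3 - p y^2 - 4 r y + (4 p r - q^2):
  h(y) = y^3 - (1) y^2 - 4*(7) y + (4*(1)*(7) - (-9)^2)
       = y^3 + (-1) y^2 + (-28) y + (-53).
Simplifying: h(y) = y^3 - y^2 - 28*y - 53.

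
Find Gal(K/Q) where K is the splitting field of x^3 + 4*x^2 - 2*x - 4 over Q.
Gal(K/Q) = S_3 (symmetric group of order 6)

Compute the discriminant of x^3 + (4)*x^2 + (-2)*x + (-4): Δ = 1264. Since Δ is not a rational square, the Galois group is not contained in A_3; it must be the full S_3 (irreducibility of the cubic rules out anything smaller).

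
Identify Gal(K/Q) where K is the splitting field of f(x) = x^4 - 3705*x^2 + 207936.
Gal(K/Q) = Z/2Z (cyclic of order 2)

f factors as (x^2 - 57)(x^2 - 3648), so the splitting field is K = Q(sqrt(57), sqrt(3648)). The squarefree part of 57 is 57 and the squarefree part of 3648 is also 57, so sqrt(57) and sqrt(3648) are both rational multiples of sqrt(57). Hence Q(sqrt(57)) = Q(sqrt(3648)) = Q(sqrt(57)), and the splitting field collapses to a single degree-2 extension with Galois group Z/2Z.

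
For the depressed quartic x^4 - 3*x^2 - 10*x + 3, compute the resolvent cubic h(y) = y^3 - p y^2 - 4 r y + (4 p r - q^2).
h(y) = y^3 + 3*y^2 - 12*y - 136

Identify coefficients: p = -3, q = -10, r = 3.
Plug into h(y) = y^3 - p y^2 - 4 r y + (4 p r - q^2):
  h(y) = y^3 - (-3) y^2 - 4*(3) y + (4*(-3)*(3) - (-10)^2)
       = y^3 + (3) y^2 + (-12) y + (-136).
Simplifying: h(y) = y^3 + 3*y^2 - 12*y - 136.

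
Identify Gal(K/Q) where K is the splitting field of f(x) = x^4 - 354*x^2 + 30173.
Gal(K/Q) = V_4 (Klein four-group, Z/2Z × Z/2Z)

f factors as (x^2 - 211)(x^2 - 143), so the splitting field is K = Q(sqrt(211), sqrt(143)). The elements 211, 143, 30173 are all non-squares in Q, so sqrt(211) and sqrt(143) generate independent quadratic extensions. Thus [K:Q] = 4 and Gal(K/Q) is generated by the two order-2 automorphisms sqrt(211) ↦ -sqrt(211) and sqrt(143) ↦ -sqrt(143), giving V_4.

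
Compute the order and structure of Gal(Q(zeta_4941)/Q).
|Gal(Q(zeta_4941)/Q)| = phi(4941) = 3240; group ≅ (Z/4941Z)^* ≅ Z/54Z × Z/60Z

The n-th cyclotomic polynomial Φ_4941(x) is the minimal polynomial of zeta_4941 over Q and has degree phi(4941) = 3240. So Q(zeta_4941) is a degree-3240 Galois extension with Galois group (Z/4941Z)^*. By CRT, (Z/4941Z)^* ≅ (Z/81Z)^* × (Z/61Z)^*. Each prime-power unit group is (Z/81Z)^* ≅ Z/54Z; (Z/61Z)^* ≅ Z/60Z. Hence Gal(Q(zeta_4941)/Q) ≅ Z/54Z × Z/60Z.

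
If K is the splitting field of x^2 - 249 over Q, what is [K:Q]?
[K:Q] = 2

The polynomial x^2 - 249 is irreducible over Q since 249 is not a perfect square. Its splitting field is Q(sqrt(249)), which has degree 2 over Q.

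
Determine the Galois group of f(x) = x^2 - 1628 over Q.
Gal(K/Q) = Z/2Z (cyclic of order 2)

x^2 - 1628 is irreducible over Q since 1628 is not a rational square. The splitting field Q(sqrt(1628)) has degree 2 over Q, and its unique nontrivial automorphism is sqrt(1628) ↦ -sqrt(1628). Hence Gal(Q(sqrt(1628))/Q) = Z/2Z.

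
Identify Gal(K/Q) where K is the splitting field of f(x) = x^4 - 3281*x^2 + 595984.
Gal(K/Q) = Z/2Z (cyclic of order 2)

f factors as (x^2 - 3088)(x^2 - 193), so the splitting field is K = Q(sqrt(3088), sqrt(193)). The squarefree part of 3088 is 193 and the squarefree part of 193 is also 193, so sqrt(3088) and sqrt(193) are both rational multiples of sqrt(193). Hence Q(sqrt(3088)) = Q(sqrt(193)) = Q(sqrt(193)), and the splitting field collapses to a single degree-2 extension with Galois group Z/2Z.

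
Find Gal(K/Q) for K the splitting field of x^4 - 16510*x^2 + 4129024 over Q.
Gal(K/Q) = Z/2Z (cyclic of order 2)

f factors as (x^2 - 16256)(x^2 - 254), so the splitting field is K = Q(sqrt(16256), sqrt(254)). The squarefree part of 16256 is 254 and the squarefree part of 254 is also 254, so sqrt(16256) and sqrt(254) are both rational multiples of sqrt(254). Hence Q(sqrt(16256)) = Q(sqrt(254)) = Q(sqrt(254)), and the splitting field collapses to a single degree-2 extension with Galois group Z/2Z.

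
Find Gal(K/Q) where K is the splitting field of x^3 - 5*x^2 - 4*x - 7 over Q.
Gal(K/Q) = S_3 (symmetric group of order 6)

Compute the discriminant of x^3 + (-5)*x^2 + (-4)*x + (-7): Δ = -6687. Since Δ is not a rational square, the Galois group is not contained in A_3; it must be the full S_3 (irreducibility of the cubic rules out anything smaller).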